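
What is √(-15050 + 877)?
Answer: I*√14173 ≈ 119.05*I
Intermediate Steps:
√(-15050 + 877) = √(-14173) = I*√14173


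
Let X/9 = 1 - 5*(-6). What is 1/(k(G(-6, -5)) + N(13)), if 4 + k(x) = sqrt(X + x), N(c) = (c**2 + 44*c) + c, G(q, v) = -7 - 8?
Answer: 125/93706 - sqrt(66)/281118 ≈ 0.0013051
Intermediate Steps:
X = 279 (X = 9*(1 - 5*(-6)) = 9*(1 + 30) = 9*31 = 279)
G(q, v) = -15
N(c) = c**2 + 45*c
k(x) = -4 + sqrt(279 + x)
1/(k(G(-6, -5)) + N(13)) = 1/((-4 + sqrt(279 - 15)) + 13*(45 + 13)) = 1/((-4 + sqrt(264)) + 13*58) = 1/((-4 + 2*sqrt(66)) + 754) = 1/(750 + 2*sqrt(66))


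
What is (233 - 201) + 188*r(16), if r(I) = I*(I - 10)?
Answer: 18080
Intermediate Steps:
r(I) = I*(-10 + I)
(233 - 201) + 188*r(16) = (233 - 201) + 188*(16*(-10 + 16)) = 32 + 188*(16*6) = 32 + 188*96 = 32 + 18048 = 18080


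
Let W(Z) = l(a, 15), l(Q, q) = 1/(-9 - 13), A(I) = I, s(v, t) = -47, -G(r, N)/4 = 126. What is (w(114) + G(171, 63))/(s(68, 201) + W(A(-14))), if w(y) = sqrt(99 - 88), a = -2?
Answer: 1232/115 - 22*sqrt(11)/1035 ≈ 10.643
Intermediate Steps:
G(r, N) = -504 (G(r, N) = -4*126 = -504)
w(y) = sqrt(11)
l(Q, q) = -1/22 (l(Q, q) = 1/(-22) = -1/22)
W(Z) = -1/22
(w(114) + G(171, 63))/(s(68, 201) + W(A(-14))) = (sqrt(11) - 504)/(-47 - 1/22) = (-504 + sqrt(11))/(-1035/22) = (-504 + sqrt(11))*(-22/1035) = 1232/115 - 22*sqrt(11)/1035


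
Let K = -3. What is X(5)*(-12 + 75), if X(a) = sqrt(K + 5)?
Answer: 63*sqrt(2) ≈ 89.095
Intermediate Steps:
X(a) = sqrt(2) (X(a) = sqrt(-3 + 5) = sqrt(2))
X(5)*(-12 + 75) = sqrt(2)*(-12 + 75) = sqrt(2)*63 = 63*sqrt(2)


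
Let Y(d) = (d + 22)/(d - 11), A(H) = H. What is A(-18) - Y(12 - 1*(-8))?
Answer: -68/3 ≈ -22.667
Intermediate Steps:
Y(d) = (22 + d)/(-11 + d)
A(-18) - Y(12 - 1*(-8)) = -18 - (22 + (12 - 1*(-8)))/(-11 + (12 - 1*(-8))) = -18 - (22 + (12 + 8))/(-11 + (12 + 8)) = -18 - (22 + 20)/(-11 + 20) = -18 - 42/9 = -18 - 1*14/3 = -18 - 14/3 = -68/3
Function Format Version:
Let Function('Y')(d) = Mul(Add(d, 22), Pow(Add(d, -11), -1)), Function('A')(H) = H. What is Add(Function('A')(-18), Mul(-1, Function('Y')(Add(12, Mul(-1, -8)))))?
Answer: Rational(-68, 3) ≈ -22.667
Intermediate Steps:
Function('Y')(d) = Mul(Pow(Add(-11, d), -1), Add(22, d)) (Function('Y')(d) = Mul(Add(22, d), Pow(Add(-11, d), -1)) = Mul(Pow(Add(-11, d), -1), Add(22, d)))
Add(Function('A')(-18), Mul(-1, Function('Y')(Add(12, Mul(-1, -8))))) = Add(-18, Mul(-1, Mul(Pow(Add(-11, Add(12, Mul(-1, -8))), -1), Add(22, Add(12, Mul(-1, -8)))))) = Add(-18, Mul(-1, Mul(Pow(Add(-11, Add(12, 8)), -1), Add(22, Add(12, 8))))) = Add(-18, Mul(-1, Mul(Pow(Add(-11, 20), -1), Add(22, 20)))) = Add(-18, Mul(-1, Mul(Pow(9, -1), 42))) = Add(-18, Mul(-1, Mul(Rational(1, 9), 42))) = Add(-18, Mul(-1, Rational(14, 3))) = Add(-18, Rational(-14, 3)) = Rational(-68, 3)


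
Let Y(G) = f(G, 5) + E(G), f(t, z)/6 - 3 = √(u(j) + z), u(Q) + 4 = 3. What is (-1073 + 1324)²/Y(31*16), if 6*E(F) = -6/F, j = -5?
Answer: 31248496/14879 ≈ 2100.2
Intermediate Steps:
E(F) = -1/F (E(F) = (-6/F)/6 = -1/F)
u(Q) = -1 (u(Q) = -4 + 3 = -1)
f(t, z) = 18 + 6*√(-1 + z)
Y(G) = 30 - 1/G (Y(G) = (18 + 6*√(-1 + 5)) - 1/G = (18 + 6*√4) - 1/G = (18 + 6*2) - 1/G = (18 + 12) - 1/G = 30 - 1/G)
(-1073 + 1324)²/Y(31*16) = (-1073 + 1324)²/(30 - 1/(31*16)) = 251²/(30 - 1/496) = 63001/(30 - 1*1/496) = 63001/(30 - 1/496) = 63001/(14879/496) = 63001*(496/14879) = 31248496/14879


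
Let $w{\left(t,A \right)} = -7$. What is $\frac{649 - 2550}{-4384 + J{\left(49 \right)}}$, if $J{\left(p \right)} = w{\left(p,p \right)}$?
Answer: $\frac{1901}{4391} \approx 0.43293$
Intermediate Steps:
$J{\left(p \right)} = -7$
$\frac{649 - 2550}{-4384 + J{\left(49 \right)}} = \frac{649 - 2550}{-4384 - 7} = - \frac{1901}{-4391} = \left(-1901\right) \left(- \frac{1}{4391}\right) = \frac{1901}{4391}$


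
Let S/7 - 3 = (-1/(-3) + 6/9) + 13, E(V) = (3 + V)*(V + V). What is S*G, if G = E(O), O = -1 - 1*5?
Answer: 4284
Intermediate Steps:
O = -6 (O = -1 - 5 = -6)
E(V) = 2*V*(3 + V) (E(V) = (3 + V)*(2*V) = 2*V*(3 + V))
G = 36 (G = 2*(-6)*(3 - 6) = 2*(-6)*(-3) = 36)
S = 119 (S = 21 + 7*((-1/(-3) + 6/9) + 13) = 21 + 7*((-1*(-1/3) + 6*(1/9)) + 13) = 21 + 7*((1/3 + 2/3) + 13) = 21 + 7*(1 + 13) = 21 + 7*14 = 21 + 98 = 119)
S*G = 119*36 = 4284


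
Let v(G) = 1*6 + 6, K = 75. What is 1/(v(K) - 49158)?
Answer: -1/49146 ≈ -2.0348e-5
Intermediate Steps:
v(G) = 12 (v(G) = 6 + 6 = 12)
1/(v(K) - 49158) = 1/(12 - 49158) = 1/(-49146) = -1/49146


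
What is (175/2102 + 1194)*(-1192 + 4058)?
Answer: 3596776979/1051 ≈ 3.4222e+6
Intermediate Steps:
(175/2102 + 1194)*(-1192 + 4058) = (175*(1/2102) + 1194)*2866 = (175/2102 + 1194)*2866 = (2509963/2102)*2866 = 3596776979/1051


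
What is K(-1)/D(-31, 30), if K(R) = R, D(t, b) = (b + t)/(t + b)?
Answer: -1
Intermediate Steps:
D(t, b) = 1 (D(t, b) = (b + t)/(b + t) = 1)
K(-1)/D(-31, 30) = -1/1 = -1*1 = -1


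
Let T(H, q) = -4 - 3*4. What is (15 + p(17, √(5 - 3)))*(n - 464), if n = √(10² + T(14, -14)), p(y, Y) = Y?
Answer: -2*(15 + √2)*(232 - √21) ≈ -7465.8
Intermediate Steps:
T(H, q) = -16 (T(H, q) = -4 - 12 = -16)
n = 2*√21 (n = √(10² - 16) = √(100 - 16) = √84 = 2*√21 ≈ 9.1651)
(15 + p(17, √(5 - 3)))*(n - 464) = (15 + √(5 - 3))*(2*√21 - 464) = (15 + √2)*(-464 + 2*√21) = (-464 + 2*√21)*(15 + √2)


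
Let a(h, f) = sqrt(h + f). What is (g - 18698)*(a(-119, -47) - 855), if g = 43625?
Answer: -21312585 + 24927*I*sqrt(166) ≈ -2.1313e+7 + 3.2116e+5*I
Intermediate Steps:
a(h, f) = sqrt(f + h)
(g - 18698)*(a(-119, -47) - 855) = (43625 - 18698)*(sqrt(-47 - 119) - 855) = 24927*(sqrt(-166) - 855) = 24927*(I*sqrt(166) - 855) = 24927*(-855 + I*sqrt(166)) = -21312585 + 24927*I*sqrt(166)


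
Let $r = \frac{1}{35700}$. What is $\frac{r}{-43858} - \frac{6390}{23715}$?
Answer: $- \frac{13078455631}{48537648600} \approx -0.26945$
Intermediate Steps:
$r = \frac{1}{35700} \approx 2.8011 \cdot 10^{-5}$
$\frac{r}{-43858} - \frac{6390}{23715} = \frac{1}{35700 \left(-43858\right)} - \frac{6390}{23715} = \frac{1}{35700} \left(- \frac{1}{43858}\right) - \frac{142}{527} = - \frac{1}{1565730600} - \frac{142}{527} = - \frac{13078455631}{48537648600}$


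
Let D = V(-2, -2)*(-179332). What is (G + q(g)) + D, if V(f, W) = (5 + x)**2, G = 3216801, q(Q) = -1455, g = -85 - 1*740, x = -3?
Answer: 2498018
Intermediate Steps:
g = -825 (g = -85 - 740 = -825)
V(f, W) = 4 (V(f, W) = (5 - 3)**2 = 2**2 = 4)
D = -717328 (D = 4*(-179332) = -717328)
(G + q(g)) + D = (3216801 - 1455) - 717328 = 3215346 - 717328 = 2498018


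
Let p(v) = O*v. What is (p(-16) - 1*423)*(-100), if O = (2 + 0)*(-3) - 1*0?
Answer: 32700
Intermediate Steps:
O = -6 (O = 2*(-3) + 0 = -6 + 0 = -6)
p(v) = -6*v
(p(-16) - 1*423)*(-100) = (-6*(-16) - 1*423)*(-100) = (96 - 423)*(-100) = -327*(-100) = 32700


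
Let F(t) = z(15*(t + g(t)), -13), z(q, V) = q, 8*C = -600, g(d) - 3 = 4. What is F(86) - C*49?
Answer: 5070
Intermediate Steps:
g(d) = 7 (g(d) = 3 + 4 = 7)
C = -75 (C = (⅛)*(-600) = -75)
F(t) = 105 + 15*t (F(t) = 15*(t + 7) = 15*(7 + t) = 105 + 15*t)
F(86) - C*49 = (105 + 15*86) - (-75)*49 = (105 + 1290) - 1*(-3675) = 1395 + 3675 = 5070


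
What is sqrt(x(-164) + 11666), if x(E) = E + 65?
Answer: sqrt(11567) ≈ 107.55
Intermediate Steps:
x(E) = 65 + E
sqrt(x(-164) + 11666) = sqrt((65 - 164) + 11666) = sqrt(-99 + 11666) = sqrt(11567)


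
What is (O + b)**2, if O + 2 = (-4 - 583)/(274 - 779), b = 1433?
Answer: 523078990564/255025 ≈ 2.0511e+6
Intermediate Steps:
O = -423/505 (O = -2 + (-4 - 583)/(274 - 779) = -2 - 587/(-505) = -2 - 587*(-1/505) = -2 + 587/505 = -423/505 ≈ -0.83762)
(O + b)**2 = (-423/505 + 1433)**2 = (723242/505)**2 = 523078990564/255025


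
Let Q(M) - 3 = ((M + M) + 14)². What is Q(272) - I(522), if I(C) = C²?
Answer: 38883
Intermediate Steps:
Q(M) = 3 + (14 + 2*M)² (Q(M) = 3 + ((M + M) + 14)² = 3 + (2*M + 14)² = 3 + (14 + 2*M)²)
Q(272) - I(522) = (3 + 4*(7 + 272)²) - 1*522² = (3 + 4*279²) - 1*272484 = (3 + 4*77841) - 272484 = (3 + 311364) - 272484 = 311367 - 272484 = 38883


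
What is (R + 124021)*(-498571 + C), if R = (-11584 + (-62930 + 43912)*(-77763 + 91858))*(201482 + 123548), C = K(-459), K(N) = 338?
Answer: 43411483489125510167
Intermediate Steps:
C = 338
R = -87130887658820 (R = (-11584 - 19018*14095)*325030 = (-11584 - 268058710)*325030 = -268070294*325030 = -87130887658820)
(R + 124021)*(-498571 + C) = (-87130887658820 + 124021)*(-498571 + 338) = -87130887534799*(-498233) = 43411483489125510167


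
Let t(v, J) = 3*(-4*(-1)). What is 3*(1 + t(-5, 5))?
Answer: 39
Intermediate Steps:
t(v, J) = 12 (t(v, J) = 3*4 = 12)
3*(1 + t(-5, 5)) = 3*(1 + 12) = 3*13 = 39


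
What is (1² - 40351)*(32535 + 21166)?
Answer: -2166835350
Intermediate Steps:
(1² - 40351)*(32535 + 21166) = (1 - 40351)*53701 = -40350*53701 = -2166835350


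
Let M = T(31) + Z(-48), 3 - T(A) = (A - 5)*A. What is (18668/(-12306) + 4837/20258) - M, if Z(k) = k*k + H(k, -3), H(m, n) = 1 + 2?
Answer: -26804161001/17806782 ≈ -1505.3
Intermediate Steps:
H(m, n) = 3
T(A) = 3 - A*(-5 + A) (T(A) = 3 - (A - 5)*A = 3 - (-5 + A)*A = 3 - A*(-5 + A))
Z(k) = 3 + k**2 (Z(k) = k*k + 3 = k**2 + 3 = 3 + k**2)
M = 1504 (M = (3 - 1*31**2 + 5*31) + (3 + (-48)**2) = (3 - 1*961 + 155) + (3 + 2304) = (3 - 961 + 155) + 2307 = -803 + 2307 = 1504)
(18668/(-12306) + 4837/20258) - M = (18668/(-12306) + 4837/20258) - 1*1504 = (18668*(-1/12306) + 4837*(1/20258)) - 1504 = (-9334/6153 + 691/2894) - 1504 = -22760873/17806782 - 1504 = -26804161001/17806782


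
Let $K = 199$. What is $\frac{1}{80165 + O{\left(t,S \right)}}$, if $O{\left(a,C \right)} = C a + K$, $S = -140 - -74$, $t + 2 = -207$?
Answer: $\frac{1}{94158} \approx 1.062 \cdot 10^{-5}$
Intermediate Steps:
$t = -209$ ($t = -2 - 207 = -209$)
$S = -66$ ($S = -140 + 74 = -66$)
$O{\left(a,C \right)} = 199 + C a$ ($O{\left(a,C \right)} = C a + 199 = 199 + C a$)
$\frac{1}{80165 + O{\left(t,S \right)}} = \frac{1}{80165 + \left(199 - -13794\right)} = \frac{1}{80165 + \left(199 + 13794\right)} = \frac{1}{80165 + 13993} = \frac{1}{94158}$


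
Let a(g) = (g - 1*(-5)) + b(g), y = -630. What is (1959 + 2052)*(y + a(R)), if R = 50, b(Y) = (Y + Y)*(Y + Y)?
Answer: 37803675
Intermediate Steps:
b(Y) = 4*Y² (b(Y) = (2*Y)*(2*Y) = 4*Y²)
a(g) = 5 + g + 4*g² (a(g) = (g - 1*(-5)) + 4*g² = (g + 5) + 4*g² = (5 + g) + 4*g² = 5 + g + 4*g²)
(1959 + 2052)*(y + a(R)) = (1959 + 2052)*(-630 + (5 + 50 + 4*50²)) = 4011*(-630 + (5 + 50 + 4*2500)) = 4011*(-630 + (5 + 50 + 10000)) = 4011*(-630 + 10055) = 4011*9425 = 37803675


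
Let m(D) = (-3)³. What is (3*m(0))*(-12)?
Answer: 972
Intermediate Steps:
m(D) = -27
(3*m(0))*(-12) = (3*(-27))*(-12) = -81*(-12) = 972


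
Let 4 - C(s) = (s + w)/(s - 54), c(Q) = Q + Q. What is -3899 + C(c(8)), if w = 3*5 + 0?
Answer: -147979/38 ≈ -3894.2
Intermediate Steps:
c(Q) = 2*Q
w = 15 (w = 15 + 0 = 15)
C(s) = 4 - (15 + s)/(-54 + s) (C(s) = 4 - (s + 15)/(s - 54) = 4 - (15 + s)/(-54 + s))
-3899 + C(c(8)) = -3899 + 3*(-77 + 2*8)/(-54 + 2*8) = -3899 + 3*(-77 + 16)/(-54 + 16) = -3899 + 3*(-61)/(-38) = -3899 + 3*(-1/38)*(-61) = -3899 + 183/38 = -147979/38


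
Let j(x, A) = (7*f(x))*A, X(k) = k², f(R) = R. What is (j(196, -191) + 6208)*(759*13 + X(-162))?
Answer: -9238782684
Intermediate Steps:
j(x, A) = 7*A*x (j(x, A) = (7*x)*A = 7*A*x)
(j(196, -191) + 6208)*(759*13 + X(-162)) = (7*(-191)*196 + 6208)*(759*13 + (-162)²) = (-262052 + 6208)*(9867 + 26244) = -255844*36111 = -9238782684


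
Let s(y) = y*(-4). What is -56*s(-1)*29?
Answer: -6496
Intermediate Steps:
s(y) = -4*y
-56*s(-1)*29 = -(-224)*(-1)*29 = -56*4*29 = -224*29 = -6496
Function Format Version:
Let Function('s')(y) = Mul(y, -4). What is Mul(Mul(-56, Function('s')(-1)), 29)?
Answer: -6496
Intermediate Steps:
Function('s')(y) = Mul(-4, y)
Mul(Mul(-56, Function('s')(-1)), 29) = Mul(Mul(-56, Mul(-4, -1)), 29) = Mul(Mul(-56, 4), 29) = Mul(-224, 29) = -6496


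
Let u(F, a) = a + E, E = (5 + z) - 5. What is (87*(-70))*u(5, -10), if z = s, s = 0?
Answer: 60900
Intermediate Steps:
z = 0
E = 0 (E = (5 + 0) - 5 = 5 - 5 = 0)
u(F, a) = a (u(F, a) = a + 0 = a)
(87*(-70))*u(5, -10) = (87*(-70))*(-10) = -6090*(-10) = 60900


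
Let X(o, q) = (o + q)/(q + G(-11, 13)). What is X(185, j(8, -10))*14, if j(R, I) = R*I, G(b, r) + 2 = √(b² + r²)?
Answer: -60270/3217 - 735*√290/3217 ≈ -22.626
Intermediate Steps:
G(b, r) = -2 + √(b² + r²)
j(R, I) = I*R
X(o, q) = (o + q)/(-2 + q + √290) (X(o, q) = (o + q)/(q + (-2 + √((-11)² + 13²))) = (o + q)/(q + (-2 + √(121 + 169))) = (o + q)/(q + (-2 + √290)) = (o + q)/(-2 + q + √290))
X(185, j(8, -10))*14 = ((185 - 10*8)/(-2 - 10*8 + √290))*14 = ((185 - 80)/(-2 - 80 + √290))*14 = (105/(-82 + √290))*14 = 1470/(-82 + √290)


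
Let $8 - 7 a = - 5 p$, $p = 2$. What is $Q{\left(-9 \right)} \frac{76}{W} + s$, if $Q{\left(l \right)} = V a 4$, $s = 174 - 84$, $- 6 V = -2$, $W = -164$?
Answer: $\frac{25374}{287} \approx 88.411$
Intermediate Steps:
$V = \frac{1}{3}$ ($V = \left(- \frac{1}{6}\right) \left(-2\right) = \frac{1}{3} \approx 0.33333$)
$a = \frac{18}{7}$ ($a = \frac{8}{7} - \frac{\left(-5\right) 2}{7} = \frac{8}{7} - - \frac{10}{7} = \frac{8}{7} + \frac{10}{7} = \frac{18}{7} \approx 2.5714$)
$s = 90$ ($s = 174 - 84 = 90$)
$Q{\left(l \right)} = \frac{24}{7}$ ($Q{\left(l \right)} = \frac{1}{3} \cdot \frac{18}{7} \cdot 4 = \frac{6}{7} \cdot 4 = \frac{24}{7}$)
$Q{\left(-9 \right)} \frac{76}{W} + s = \frac{24 \frac{76}{-164}}{7} + 90 = \frac{24 \cdot 76 \left(- \frac{1}{164}\right)}{7} + 90 = \frac{24}{7} \left(- \frac{19}{41}\right) + 90 = - \frac{456}{287} + 90 = \frac{25374}{287}$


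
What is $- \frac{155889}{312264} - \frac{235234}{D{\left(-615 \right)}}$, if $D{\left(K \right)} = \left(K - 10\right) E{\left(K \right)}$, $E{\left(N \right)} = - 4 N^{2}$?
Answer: $- \frac{4096562435341}{8201809125000} \approx -0.49947$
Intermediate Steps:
$D{\left(K \right)} = - 4 K^{2} \left(-10 + K\right)$ ($D{\left(K \right)} = \left(K - 10\right) \left(- 4 K^{2}\right) = \left(-10 + K\right) \left(- 4 K^{2}\right) = - 4 K^{2} \left(-10 + K\right)$)
$- \frac{155889}{312264} - \frac{235234}{D{\left(-615 \right)}} = - \frac{155889}{312264} - \frac{235234}{4 \left(-615\right)^{2} \left(10 - -615\right)} = \left(-155889\right) \frac{1}{312264} - \frac{235234}{4 \cdot 378225 \left(10 + 615\right)} = - \frac{17321}{34696} - \frac{235234}{4 \cdot 378225 \cdot 625} = - \frac{17321}{34696} - \frac{235234}{945562500} = - \frac{17321}{34696} - \frac{117617}{472781250} = - \frac{4096562435341}{8201809125000}$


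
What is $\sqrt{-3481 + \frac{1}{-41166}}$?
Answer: $\frac{i \sqrt{655448926178}}{13722} \approx 59.0 i$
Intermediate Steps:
$\sqrt{-3481 + \frac{1}{-41166}} = \sqrt{-3481 - \frac{1}{41166}} = \sqrt{- \frac{143298847}{41166}} = \frac{i \sqrt{655448926178}}{13722}$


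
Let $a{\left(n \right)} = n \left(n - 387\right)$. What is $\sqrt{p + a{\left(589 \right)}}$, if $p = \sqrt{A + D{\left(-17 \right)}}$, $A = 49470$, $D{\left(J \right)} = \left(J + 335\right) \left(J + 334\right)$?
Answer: $\sqrt{118978 + 2 \sqrt{37569}} \approx 345.49$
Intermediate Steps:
$a{\left(n \right)} = n \left(-387 + n\right)$
$D{\left(J \right)} = \left(334 + J\right) \left(335 + J\right)$ ($D{\left(J \right)} = \left(335 + J\right) \left(334 + J\right) = \left(334 + J\right) \left(335 + J\right)$)
$p = 2 \sqrt{37569}$ ($p = \sqrt{49470 + \left(111890 + \left(-17\right)^{2} + 669 \left(-17\right)\right)} = \sqrt{49470 + \left(111890 + 289 - 11373\right)} = \sqrt{49470 + 100806} = \sqrt{150276} = 2 \sqrt{37569} \approx 387.65$)
$\sqrt{p + a{\left(589 \right)}} = \sqrt{2 \sqrt{37569} + 589 \left(-387 + 589\right)} = \sqrt{2 \sqrt{37569} + 589 \cdot 202} = \sqrt{2 \sqrt{37569} + 118978} = \sqrt{118978 + 2 \sqrt{37569}}$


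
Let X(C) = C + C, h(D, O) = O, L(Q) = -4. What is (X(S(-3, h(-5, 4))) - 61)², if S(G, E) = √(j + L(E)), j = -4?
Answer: 3689 - 488*I*√2 ≈ 3689.0 - 690.14*I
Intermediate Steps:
S(G, E) = 2*I*√2 (S(G, E) = √(-4 - 4) = √(-8) = 2*I*√2)
X(C) = 2*C
(X(S(-3, h(-5, 4))) - 61)² = (2*(2*I*√2) - 61)² = (4*I*√2 - 61)² = (-61 + 4*I*√2)²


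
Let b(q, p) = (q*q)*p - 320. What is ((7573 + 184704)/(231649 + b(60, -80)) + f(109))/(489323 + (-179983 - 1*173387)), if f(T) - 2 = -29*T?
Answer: -179215966/7704592463 ≈ -0.023261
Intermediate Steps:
f(T) = 2 - 29*T
b(q, p) = -320 + p*q² (b(q, p) = q²*p - 320 = p*q² - 320 = -320 + p*q²)
((7573 + 184704)/(231649 + b(60, -80)) + f(109))/(489323 + (-179983 - 1*173387)) = ((7573 + 184704)/(231649 + (-320 - 80*60²)) + (2 - 29*109))/(489323 + (-179983 - 1*173387)) = (192277/(231649 + (-320 - 80*3600)) + (2 - 3161))/(489323 + (-179983 - 173387)) = (192277/(231649 + (-320 - 288000)) - 3159)/(489323 - 353370) = (192277/(231649 - 288320) - 3159)/135953 = (192277/(-56671) - 3159)*(1/135953) = (192277*(-1/56671) - 3159)*(1/135953) = (-192277/56671 - 3159)*(1/135953) = -179215966/56671*1/135953 = -179215966/7704592463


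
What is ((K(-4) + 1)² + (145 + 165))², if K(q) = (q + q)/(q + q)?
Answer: 98596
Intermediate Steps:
K(q) = 1 (K(q) = (2*q)/((2*q)) = (2*q)*(1/(2*q)) = 1)
((K(-4) + 1)² + (145 + 165))² = ((1 + 1)² + (145 + 165))² = (2² + 310)² = (4 + 310)² = 314² = 98596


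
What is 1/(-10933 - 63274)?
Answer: -1/74207 ≈ -1.3476e-5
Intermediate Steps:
1/(-10933 - 63274) = 1/(-74207) = -1/74207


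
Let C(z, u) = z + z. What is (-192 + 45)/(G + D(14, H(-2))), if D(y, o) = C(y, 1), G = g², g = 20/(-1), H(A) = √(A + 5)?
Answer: -147/428 ≈ -0.34346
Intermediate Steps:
H(A) = √(5 + A)
g = -20 (g = 20*(-1) = -20)
C(z, u) = 2*z
G = 400 (G = (-20)² = 400)
D(y, o) = 2*y
(-192 + 45)/(G + D(14, H(-2))) = (-192 + 45)/(400 + 2*14) = -147/(400 + 28) = -147/428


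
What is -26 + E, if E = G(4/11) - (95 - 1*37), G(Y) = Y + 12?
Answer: -788/11 ≈ -71.636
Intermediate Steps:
G(Y) = 12 + Y
E = -502/11 (E = (12 + 4/11) - (95 - 1*37) = (12 + 4*(1/11)) - (95 - 37) = (12 + 4/11) - 1*58 = 136/11 - 58 = -502/11 ≈ -45.636)
-26 + E = -26 - 502/11 = -788/11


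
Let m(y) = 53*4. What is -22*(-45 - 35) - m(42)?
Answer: 1548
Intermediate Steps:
m(y) = 212
-22*(-45 - 35) - m(42) = -22*(-45 - 35) - 1*212 = -22*(-80) - 212 = 1760 - 212 = 1548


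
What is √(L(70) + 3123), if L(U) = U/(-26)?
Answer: 2*√131833/13 ≈ 55.860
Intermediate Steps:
L(U) = -U/26 (L(U) = U*(-1/26) = -U/26)
√(L(70) + 3123) = √(-1/26*70 + 3123) = √(-35/13 + 3123) = √(40564/13) = 2*√131833/13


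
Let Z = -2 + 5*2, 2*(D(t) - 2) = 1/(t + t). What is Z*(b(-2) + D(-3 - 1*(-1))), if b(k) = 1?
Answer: 23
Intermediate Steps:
D(t) = 2 + 1/(4*t) (D(t) = 2 + 1/(2*(t + t)) = 2 + 1/(2*((2*t))) = 2 + (1/(2*t))/2 = 2 + 1/(4*t))
Z = 8 (Z = -2 + 10 = 8)
Z*(b(-2) + D(-3 - 1*(-1))) = 8*(1 + (2 + 1/(4*(-3 - 1*(-1))))) = 8*(1 + (2 + 1/(4*(-3 + 1)))) = 8*(1 + (2 + (1/4)/(-2))) = 8*(1 + (2 + (1/4)*(-1/2))) = 8*(1 + (2 - 1/8)) = 8*(1 + 15/8) = 8*(23/8) = 23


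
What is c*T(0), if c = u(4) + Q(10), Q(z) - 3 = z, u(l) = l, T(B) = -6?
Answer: -102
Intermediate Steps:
Q(z) = 3 + z
c = 17 (c = 4 + (3 + 10) = 4 + 13 = 17)
c*T(0) = 17*(-6) = -102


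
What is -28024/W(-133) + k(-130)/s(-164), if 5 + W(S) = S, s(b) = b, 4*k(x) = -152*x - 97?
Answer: 7835125/45264 ≈ 173.10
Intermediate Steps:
k(x) = -97/4 - 38*x (k(x) = (-152*x - 97)/4 = (-97 - 152*x)/4 = -97/4 - 38*x)
W(S) = -5 + S
-28024/W(-133) + k(-130)/s(-164) = -28024/(-5 - 133) + (-97/4 - 38*(-130))/(-164) = -28024/(-138) + (-97/4 + 4940)*(-1/164) = -28024*(-1/138) + (19663/4)*(-1/164) = 14012/69 - 19663/656 = 7835125/45264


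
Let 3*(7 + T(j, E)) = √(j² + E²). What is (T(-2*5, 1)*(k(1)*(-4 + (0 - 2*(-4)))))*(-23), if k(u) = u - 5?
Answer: -2576 + 368*√101/3 ≈ -1343.2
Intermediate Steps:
k(u) = -5 + u
T(j, E) = -7 + √(E² + j²)/3 (T(j, E) = -7 + √(j² + E²)/3 = -7 + √(E² + j²)/3)
(T(-2*5, 1)*(k(1)*(-4 + (0 - 2*(-4)))))*(-23) = ((-7 + √(1² + (-2*5)²)/3)*((-5 + 1)*(-4 + (0 - 2*(-4)))))*(-23) = ((-7 + √(1 + (-10)²)/3)*(-4*(-4 + (0 + 8))))*(-23) = ((-7 + √(1 + 100)/3)*(-4*(-4 + 8)))*(-23) = ((-7 + √101/3)*(-4*4))*(-23) = ((-7 + √101/3)*(-16))*(-23) = (112 - 16*√101/3)*(-23) = -2576 + 368*√101/3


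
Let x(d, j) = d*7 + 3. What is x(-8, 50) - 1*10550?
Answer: -10603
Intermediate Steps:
x(d, j) = 3 + 7*d (x(d, j) = 7*d + 3 = 3 + 7*d)
x(-8, 50) - 1*10550 = (3 + 7*(-8)) - 1*10550 = (3 - 56) - 10550 = -53 - 10550 = -10603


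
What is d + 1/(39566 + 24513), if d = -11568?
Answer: -741265871/64079 ≈ -11568.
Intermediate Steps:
d + 1/(39566 + 24513) = -11568 + 1/(39566 + 24513) = -11568 + 1/64079 = -741265871/64079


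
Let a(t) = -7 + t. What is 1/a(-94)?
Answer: -1/101 ≈ -0.0099010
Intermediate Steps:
1/a(-94) = 1/(-7 - 94) = 1/(-101) = -1/101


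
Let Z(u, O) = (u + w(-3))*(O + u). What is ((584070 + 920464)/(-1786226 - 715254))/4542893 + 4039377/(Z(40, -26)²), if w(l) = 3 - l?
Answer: 14674968605263627/1506726869565680 ≈ 9.7396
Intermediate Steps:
Z(u, O) = (6 + u)*(O + u) (Z(u, O) = (u + (3 - 1*(-3)))*(O + u) = (u + (3 + 3))*(O + u) = (u + 6)*(O + u) = (6 + u)*(O + u))
((584070 + 920464)/(-1786226 - 715254))/4542893 + 4039377/(Z(40, -26)²) = ((584070 + 920464)/(-1786226 - 715254))/4542893 + 4039377/((40² + 6*(-26) + 6*40 - 26*40)²) = (1504534/(-2501480))*(1/4542893) + 4039377/((1600 - 156 + 240 - 1040)²) = (1504534*(-1/2501480))*(1/4542893) + 4039377/(644²) = -752267/1250740*1/4542893 + 4039377/414736 = -44251/334233999460 + 4039377*(1/414736) = -44251/334233999460 + 4039377/414736 = 14674968605263627/1506726869565680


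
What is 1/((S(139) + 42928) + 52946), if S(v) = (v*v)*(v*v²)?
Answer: 1/51888940573 ≈ 1.9272e-11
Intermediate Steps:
S(v) = v⁵ (S(v) = v²*v³ = v⁵)
1/((S(139) + 42928) + 52946) = 1/((139⁵ + 42928) + 52946) = 1/((51888844699 + 42928) + 52946) = 1/(51888887627 + 52946) = 1/51888940573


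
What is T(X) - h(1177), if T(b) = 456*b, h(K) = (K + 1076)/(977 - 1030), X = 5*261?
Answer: 31541493/53 ≈ 5.9512e+5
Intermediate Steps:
X = 1305
h(K) = -1076/53 - K/53 (h(K) = (1076 + K)/(-53) = (1076 + K)*(-1/53) = -1076/53 - K/53)
T(X) - h(1177) = 456*1305 - (-1076/53 - 1/53*1177) = 595080 - (-1076/53 - 1177/53) = 595080 - 1*(-2253/53) = 595080 + 2253/53 = 31541493/53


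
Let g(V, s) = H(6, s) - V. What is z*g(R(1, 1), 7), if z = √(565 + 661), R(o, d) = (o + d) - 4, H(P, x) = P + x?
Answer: 15*√1226 ≈ 525.21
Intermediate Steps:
R(o, d) = -4 + d + o (R(o, d) = (d + o) - 4 = -4 + d + o)
g(V, s) = 6 + s - V (g(V, s) = (6 + s) - V = 6 + s - V)
z = √1226 ≈ 35.014
z*g(R(1, 1), 7) = √1226*(6 + 7 - (-4 + 1 + 1)) = √1226*(6 + 7 - 1*(-2)) = √1226*(6 + 7 + 2) = √1226*15 = 15*√1226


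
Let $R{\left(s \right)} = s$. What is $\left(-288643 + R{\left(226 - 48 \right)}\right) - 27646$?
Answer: $-316111$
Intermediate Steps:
$\left(-288643 + R{\left(226 - 48 \right)}\right) - 27646 = \left(-288643 + \left(226 - 48\right)\right) - 27646 = \left(-288643 + 178\right) - 27646 = -288465 - 27646 = -316111$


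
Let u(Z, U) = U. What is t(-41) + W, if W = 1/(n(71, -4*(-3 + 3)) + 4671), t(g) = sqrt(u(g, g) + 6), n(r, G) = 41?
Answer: 1/4712 + I*sqrt(35) ≈ 0.00021222 + 5.9161*I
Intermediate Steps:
t(g) = sqrt(6 + g) (t(g) = sqrt(g + 6) = sqrt(6 + g))
W = 1/4712 (W = 1/(41 + 4671) = 1/4712 ≈ 0.00021222)
t(-41) + W = sqrt(6 - 41) + 1/4712 = sqrt(-35) + 1/4712 = I*sqrt(35) + 1/4712 = 1/4712 + I*sqrt(35)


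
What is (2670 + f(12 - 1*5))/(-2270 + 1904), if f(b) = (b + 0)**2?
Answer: -2719/366 ≈ -7.4290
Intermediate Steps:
f(b) = b**2
(2670 + f(12 - 1*5))/(-2270 + 1904) = (2670 + (12 - 1*5)**2)/(-2270 + 1904) = (2670 + (12 - 5)**2)/(-366) = (2670 + 7**2)*(-1/366) = (2670 + 49)*(-1/366) = 2719*(-1/366) = -2719/366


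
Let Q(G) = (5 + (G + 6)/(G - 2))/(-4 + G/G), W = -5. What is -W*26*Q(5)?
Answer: -3380/9 ≈ -375.56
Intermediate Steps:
Q(G) = -5/3 - (6 + G)/(3*(-2 + G)) (Q(G) = (5 + (6 + G)/(-2 + G))/(-4 + 1) = (5 + (6 + G)/(-2 + G))/(-3) = (5 + (6 + G)/(-2 + G))*(-1/3) = -5/3 - (6 + G)/(3*(-2 + G)))
-W*26*Q(5) = -(-5*26)*2*(2 - 3*5)/(3*(-2 + 5)) = -(-130)*(2/3)*(2 - 15)/3 = -(-130)*(2/3)*(1/3)*(-13) = -(-130)*(-26)/9 = -1*3380/9 = -3380/9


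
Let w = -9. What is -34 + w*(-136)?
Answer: 1190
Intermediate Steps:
-34 + w*(-136) = -34 - 9*(-136) = -34 + 1224 = 1190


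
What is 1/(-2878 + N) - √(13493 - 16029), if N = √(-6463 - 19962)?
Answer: (-I + 5756*√634 - 10*I*√670138)/(5*√1057 + 2878*I) ≈ -0.00034636 - 50.359*I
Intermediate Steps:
N = 5*I*√1057 (N = √(-26425) = 5*I*√1057 ≈ 162.56*I)
1/(-2878 + N) - √(13493 - 16029) = 1/(-2878 + 5*I*√1057) - √(13493 - 16029) = 1/(-2878 + 5*I*√1057) - √(-2536) = 1/(-2878 + 5*I*√1057) - 2*I*√634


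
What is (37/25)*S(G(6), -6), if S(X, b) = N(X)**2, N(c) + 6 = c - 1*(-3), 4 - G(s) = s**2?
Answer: 1813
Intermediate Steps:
G(s) = 4 - s**2
N(c) = -3 + c (N(c) = -6 + (c - 1*(-3)) = -6 + (c + 3) = -6 + (3 + c) = -3 + c)
S(X, b) = (-3 + X)**2
(37/25)*S(G(6), -6) = (37/25)*(-3 + (4 - 1*6**2))**2 = (37*(1/25))*(-3 + (4 - 1*36))**2 = 37*(-3 + (4 - 36))**2/25 = 37*(-3 - 32)**2/25 = (37/25)*(-35)**2 = (37/25)*1225 = 1813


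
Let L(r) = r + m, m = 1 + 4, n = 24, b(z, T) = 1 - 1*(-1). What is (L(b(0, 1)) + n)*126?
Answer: 3906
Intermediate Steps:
b(z, T) = 2 (b(z, T) = 1 + 1 = 2)
m = 5
L(r) = 5 + r (L(r) = r + 5 = 5 + r)
(L(b(0, 1)) + n)*126 = ((5 + 2) + 24)*126 = (7 + 24)*126 = 31*126 = 3906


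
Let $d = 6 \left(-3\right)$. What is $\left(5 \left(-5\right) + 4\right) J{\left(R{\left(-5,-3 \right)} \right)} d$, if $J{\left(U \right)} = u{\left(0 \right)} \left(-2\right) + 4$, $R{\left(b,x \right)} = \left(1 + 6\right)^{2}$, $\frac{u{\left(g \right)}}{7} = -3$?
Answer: $17388$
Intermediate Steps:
$u{\left(g \right)} = -21$ ($u{\left(g \right)} = 7 \left(-3\right) = -21$)
$R{\left(b,x \right)} = 49$ ($R{\left(b,x \right)} = 7^{2} = 49$)
$J{\left(U \right)} = 46$ ($J{\left(U \right)} = \left(-21\right) \left(-2\right) + 4 = 42 + 4 = 46$)
$d = -18$
$\left(5 \left(-5\right) + 4\right) J{\left(R{\left(-5,-3 \right)} \right)} d = \left(5 \left(-5\right) + 4\right) 46 \left(-18\right) = \left(-25 + 4\right) 46 \left(-18\right) = \left(-21\right) 46 \left(-18\right) = \left(-966\right) \left(-18\right) = 17388$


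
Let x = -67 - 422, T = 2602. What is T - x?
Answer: 3091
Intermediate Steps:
x = -489
T - x = 2602 - 1*(-489) = 2602 + 489 = 3091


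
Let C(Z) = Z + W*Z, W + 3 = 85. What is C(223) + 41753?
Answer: 60262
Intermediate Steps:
W = 82 (W = -3 + 85 = 82)
C(Z) = 83*Z (C(Z) = Z + 82*Z = 83*Z)
C(223) + 41753 = 83*223 + 41753 = 18509 + 41753 = 60262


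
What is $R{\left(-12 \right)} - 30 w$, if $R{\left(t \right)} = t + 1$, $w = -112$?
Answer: $3349$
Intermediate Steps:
$R{\left(t \right)} = 1 + t$
$R{\left(-12 \right)} - 30 w = \left(1 - 12\right) - -3360 = -11 + 3360 = 3349$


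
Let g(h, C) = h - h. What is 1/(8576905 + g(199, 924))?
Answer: 1/8576905 ≈ 1.1659e-7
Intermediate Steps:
g(h, C) = 0
1/(8576905 + g(199, 924)) = 1/(8576905 + 0) = 1/8576905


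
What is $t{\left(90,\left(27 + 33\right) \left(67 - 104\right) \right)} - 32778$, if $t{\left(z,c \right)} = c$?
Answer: $-34998$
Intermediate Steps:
$t{\left(90,\left(27 + 33\right) \left(67 - 104\right) \right)} - 32778 = \left(27 + 33\right) \left(67 - 104\right) - 32778 = 60 \left(-37\right) - 32778 = -2220 - 32778 = -34998$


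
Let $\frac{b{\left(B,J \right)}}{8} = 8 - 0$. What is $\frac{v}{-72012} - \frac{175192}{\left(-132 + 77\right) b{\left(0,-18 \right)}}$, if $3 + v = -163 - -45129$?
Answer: $\frac{389301767}{7921320} \approx 49.146$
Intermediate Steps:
$v = 44963$ ($v = -3 - -44966 = -3 + \left(-163 + 45129\right) = -3 + 44966 = 44963$)
$b{\left(B,J \right)} = 64$ ($b{\left(B,J \right)} = 8 \left(8 - 0\right) = 8 \left(8 + 0\right) = 8 \cdot 8 = 64$)
$\frac{v}{-72012} - \frac{175192}{\left(-132 + 77\right) b{\left(0,-18 \right)}} = \frac{44963}{-72012} - \frac{175192}{\left(-132 + 77\right) 64} = 44963 \left(- \frac{1}{72012}\right) - \frac{175192}{\left(-55\right) 64} = - \frac{44963}{72012} - \frac{175192}{-3520} = - \frac{44963}{72012} - - \frac{21899}{440} = - \frac{44963}{72012} + \frac{21899}{440} = \frac{389301767}{7921320}$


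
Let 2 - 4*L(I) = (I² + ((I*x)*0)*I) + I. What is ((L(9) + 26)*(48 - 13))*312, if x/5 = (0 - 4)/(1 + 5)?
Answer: 43680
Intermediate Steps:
x = -10/3 (x = 5*((0 - 4)/(1 + 5)) = 5*(-4/6) = 5*(-4*⅙) = 5*(-⅔) = -10/3 ≈ -3.3333)
L(I) = ½ - I/4 - I²/4 (L(I) = ½ - ((I² + ((I*(-10/3))*0)*I) + I)/4 = ½ - ((I² + (-10*I/3*0)*I) + I)/4 = ½ - ((I² + 0*I) + I)/4 = ½ - ((I² + 0) + I)/4 = ½ - (I² + I)/4 = ½ - (I + I²)/4 = ½ + (-I/4 - I²/4) = ½ - I/4 - I²/4)
((L(9) + 26)*(48 - 13))*312 = (((½ - ¼*9 - ¼*9²) + 26)*(48 - 13))*312 = (((½ - 9/4 - ¼*81) + 26)*35)*312 = (((½ - 9/4 - 81/4) + 26)*35)*312 = ((-22 + 26)*35)*312 = (4*35)*312 = 140*312 = 43680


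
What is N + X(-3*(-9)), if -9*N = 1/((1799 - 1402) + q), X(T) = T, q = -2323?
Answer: 468019/17334 ≈ 27.000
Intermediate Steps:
N = 1/17334 (N = -1/(9*((1799 - 1402) - 2323)) = -1/(9*(397 - 2323)) = -1/9/(-1926) = -1/9*(-1/1926) = 1/17334 ≈ 5.7690e-5)
N + X(-3*(-9)) = 1/17334 - 3*(-9) = 1/17334 + 27 = 468019/17334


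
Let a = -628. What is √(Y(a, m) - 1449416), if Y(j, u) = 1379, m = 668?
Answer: 9*I*√17877 ≈ 1203.3*I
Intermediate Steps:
√(Y(a, m) - 1449416) = √(1379 - 1449416) = √(-1448037) = 9*I*√17877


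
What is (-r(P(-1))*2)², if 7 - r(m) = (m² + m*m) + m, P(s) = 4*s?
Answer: 1764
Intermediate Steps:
r(m) = 7 - m - 2*m² (r(m) = 7 - ((m² + m*m) + m) = 7 - ((m² + m²) + m) = 7 - (2*m² + m) = 7 - (m + 2*m²) = 7 + (-m - 2*m²) = 7 - m - 2*m²)
(-r(P(-1))*2)² = (-(7 - 4*(-1) - 2*(4*(-1))²)*2)² = (-(7 - 1*(-4) - 2*(-4)²)*2)² = (-(7 + 4 - 2*16)*2)² = (-(7 + 4 - 32)*2)² = (-1*(-21)*2)² = (21*2)² = 42² = 1764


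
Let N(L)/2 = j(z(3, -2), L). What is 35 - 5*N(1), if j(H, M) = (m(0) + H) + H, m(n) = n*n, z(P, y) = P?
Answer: -25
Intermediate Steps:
m(n) = n²
j(H, M) = 2*H (j(H, M) = (0² + H) + H = (0 + H) + H = H + H = 2*H)
N(L) = 12 (N(L) = 2*(2*3) = 2*6 = 12)
35 - 5*N(1) = 35 - 5*12 = 35 - 60 = -25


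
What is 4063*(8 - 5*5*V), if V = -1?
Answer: 134079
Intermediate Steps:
4063*(8 - 5*5*V) = 4063*(8 - 5*5*(-1)) = 4063*(8 - 25*(-1)) = 4063*(8 - 1*(-25)) = 4063*(8 + 25) = 4063*33 = 134079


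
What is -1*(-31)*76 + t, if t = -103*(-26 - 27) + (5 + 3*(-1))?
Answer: 7817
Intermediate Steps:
t = 5461 (t = -103*(-53) + (5 - 3) = 5459 + 2 = 5461)
-1*(-31)*76 + t = -1*(-31)*76 + 5461 = 31*76 + 5461 = 2356 + 5461 = 7817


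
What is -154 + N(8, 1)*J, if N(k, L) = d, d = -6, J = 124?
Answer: -898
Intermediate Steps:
N(k, L) = -6
-154 + N(8, 1)*J = -154 - 6*124 = -154 - 744 = -898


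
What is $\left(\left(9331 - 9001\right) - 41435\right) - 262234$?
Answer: $-303339$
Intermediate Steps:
$\left(\left(9331 - 9001\right) - 41435\right) - 262234 = \left(330 - 41435\right) - 262234 = -41105 - 262234 = -303339$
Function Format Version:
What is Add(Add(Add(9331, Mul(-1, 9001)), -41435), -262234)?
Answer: -303339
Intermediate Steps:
Add(Add(Add(9331, Mul(-1, 9001)), -41435), -262234) = Add(Add(Add(9331, -9001), -41435), -262234) = Add(Add(330, -41435), -262234) = Add(-41105, -262234) = -303339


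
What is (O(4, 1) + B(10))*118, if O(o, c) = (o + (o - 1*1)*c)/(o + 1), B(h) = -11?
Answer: -5664/5 ≈ -1132.8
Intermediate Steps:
O(o, c) = (o + c*(-1 + o))/(1 + o) (O(o, c) = (o + (o - 1)*c)/(1 + o) = (o + (-1 + o)*c)/(1 + o) = (o + c*(-1 + o))/(1 + o))
(O(4, 1) + B(10))*118 = ((4 - 1*1 + 1*4)/(1 + 4) - 11)*118 = ((4 - 1 + 4)/5 - 11)*118 = ((⅕)*7 - 11)*118 = (7/5 - 11)*118 = -48/5*118 = -5664/5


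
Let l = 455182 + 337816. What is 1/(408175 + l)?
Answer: 1/1201173 ≈ 8.3252e-7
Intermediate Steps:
l = 792998
1/(408175 + l) = 1/(408175 + 792998) = 1/1201173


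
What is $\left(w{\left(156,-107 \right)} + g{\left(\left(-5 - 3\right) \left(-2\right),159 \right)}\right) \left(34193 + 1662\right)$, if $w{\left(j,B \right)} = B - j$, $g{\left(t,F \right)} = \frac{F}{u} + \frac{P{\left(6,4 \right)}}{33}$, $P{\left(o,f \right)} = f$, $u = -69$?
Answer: $- \frac{7216679270}{759} \approx -9.5081 \cdot 10^{6}$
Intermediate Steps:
$g{\left(t,F \right)} = \frac{4}{33} - \frac{F}{69}$ ($g{\left(t,F \right)} = \frac{F}{-69} + \frac{4}{33} = F \left(- \frac{1}{69}\right) + 4 \cdot \frac{1}{33} = - \frac{F}{69} + \frac{4}{33} = \frac{4}{33} - \frac{F}{69}$)
$\left(w{\left(156,-107 \right)} + g{\left(\left(-5 - 3\right) \left(-2\right),159 \right)}\right) \left(34193 + 1662\right) = \left(\left(-107 - 156\right) + \left(\frac{4}{33} - \frac{53}{23}\right)\right) \left(34193 + 1662\right) = \left(\left(-107 - 156\right) + \left(\frac{4}{33} - \frac{53}{23}\right)\right) 35855 = \left(-263 - \frac{1657}{759}\right) 35855 = \left(- \frac{201274}{759}\right) 35855 = - \frac{7216679270}{759}$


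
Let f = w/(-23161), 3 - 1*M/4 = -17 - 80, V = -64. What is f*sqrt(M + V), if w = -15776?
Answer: 63104*sqrt(21)/23161 ≈ 12.486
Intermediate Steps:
M = 400 (M = 12 - 4*(-17 - 80) = 12 - 4*(-97) = 12 + 388 = 400)
f = 15776/23161 (f = -15776/(-23161) = -15776*(-1/23161) = 15776/23161 ≈ 0.68114)
f*sqrt(M + V) = 15776*sqrt(400 - 64)/23161 = 15776*sqrt(336)/23161 = 15776*(4*sqrt(21))/23161 = 63104*sqrt(21)/23161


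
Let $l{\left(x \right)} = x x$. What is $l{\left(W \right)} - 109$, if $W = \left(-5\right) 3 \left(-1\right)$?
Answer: $116$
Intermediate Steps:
$W = 15$ ($W = \left(-15\right) \left(-1\right) = 15$)
$l{\left(x \right)} = x^{2}$
$l{\left(W \right)} - 109 = 15^{2} - 109 = 225 - 109 = 116$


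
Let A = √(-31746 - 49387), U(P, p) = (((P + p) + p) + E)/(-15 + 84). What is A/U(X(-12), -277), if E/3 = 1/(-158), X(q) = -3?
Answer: -861258*I*√13/88009 ≈ -35.284*I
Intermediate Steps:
E = -3/158 (E = 3/(-158) = 3*(-1/158) = -3/158 ≈ -0.018987)
U(P, p) = -1/3634 + P/69 + 2*p/69 (U(P, p) = (((P + p) + p) - 3/158)/(-15 + 84) = ((P + 2*p) - 3/158)/69 = (-3/158 + P + 2*p)*(1/69) = -1/3634 + P/69 + 2*p/69)
A = 79*I*√13 (A = √(-81133) = 79*I*√13 ≈ 284.84*I)
A/U(X(-12), -277) = (79*I*√13)/(-1/3634 + (1/69)*(-3) + (2/69)*(-277)) = (79*I*√13)/(-1/3634 - 1/23 - 554/69) = (79*I*√13)/(-88009/10902) = (79*I*√13)*(-10902/88009) = -861258*I*√13/88009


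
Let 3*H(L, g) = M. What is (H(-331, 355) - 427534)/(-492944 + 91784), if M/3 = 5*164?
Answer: 71119/66860 ≈ 1.0637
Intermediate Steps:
M = 2460 (M = 3*(5*164) = 3*820 = 2460)
H(L, g) = 820 (H(L, g) = (⅓)*2460 = 820)
(H(-331, 355) - 427534)/(-492944 + 91784) = (820 - 427534)/(-492944 + 91784) = -426714/(-401160) = -426714*(-1/401160) = 71119/66860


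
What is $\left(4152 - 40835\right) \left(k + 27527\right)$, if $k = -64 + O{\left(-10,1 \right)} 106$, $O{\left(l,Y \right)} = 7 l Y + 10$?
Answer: $-774121349$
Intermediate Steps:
$O{\left(l,Y \right)} = 10 + 7 Y l$ ($O{\left(l,Y \right)} = 7 Y l + 10 = 10 + 7 Y l$)
$k = -6424$ ($k = -64 + \left(10 + 7 \cdot 1 \left(-10\right)\right) 106 = -64 + \left(10 - 70\right) 106 = -64 - 6360 = -6424$)
$\left(4152 - 40835\right) \left(k + 27527\right) = \left(4152 - 40835\right) \left(-6424 + 27527\right) = \left(-36683\right) 21103 = -774121349$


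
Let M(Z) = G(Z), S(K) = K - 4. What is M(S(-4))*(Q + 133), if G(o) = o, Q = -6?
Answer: -1016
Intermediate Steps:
S(K) = -4 + K
M(Z) = Z
M(S(-4))*(Q + 133) = (-4 - 4)*(-6 + 133) = -8*127 = -1016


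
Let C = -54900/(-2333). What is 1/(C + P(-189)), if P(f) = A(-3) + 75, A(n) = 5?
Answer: 2333/241540 ≈ 0.0096589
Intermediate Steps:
C = 54900/2333 (C = -54900*(-1/2333) = 54900/2333 ≈ 23.532)
P(f) = 80 (P(f) = 5 + 75 = 80)
1/(C + P(-189)) = 1/(54900/2333 + 80) = 1/(241540/2333) = 2333/241540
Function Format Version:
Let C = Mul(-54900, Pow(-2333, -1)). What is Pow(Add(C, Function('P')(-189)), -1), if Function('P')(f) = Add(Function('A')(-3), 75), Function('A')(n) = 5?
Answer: Rational(2333, 241540) ≈ 0.0096589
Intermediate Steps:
C = Rational(54900, 2333) (C = Mul(-54900, Rational(-1, 2333)) = Rational(54900, 2333) ≈ 23.532)
Function('P')(f) = 80 (Function('P')(f) = Add(5, 75) = 80)
Pow(Add(C, Function('P')(-189)), -1) = Pow(Add(Rational(54900, 2333), 80), -1) = Pow(Rational(241540, 2333), -1) = Rational(2333, 241540)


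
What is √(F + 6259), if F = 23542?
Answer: √29801 ≈ 172.63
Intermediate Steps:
√(F + 6259) = √(23542 + 6259) = √29801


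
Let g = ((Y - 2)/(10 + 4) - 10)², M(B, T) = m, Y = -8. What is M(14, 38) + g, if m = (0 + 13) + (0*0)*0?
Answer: 6262/49 ≈ 127.80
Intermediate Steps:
m = 13 (m = 13 + 0*0 = 13 + 0 = 13)
M(B, T) = 13
g = 5625/49 (g = ((-8 - 2)/(10 + 4) - 10)² = (-10/14 - 10)² = (-10*1/14 - 10)² = (-5/7 - 10)² = (-75/7)² = 5625/49 ≈ 114.80)
M(14, 38) + g = 13 + 5625/49 = 6262/49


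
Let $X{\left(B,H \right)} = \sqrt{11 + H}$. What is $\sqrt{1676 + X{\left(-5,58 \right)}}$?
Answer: $\sqrt{1676 + \sqrt{69}} \approx 41.04$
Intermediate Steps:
$\sqrt{1676 + X{\left(-5,58 \right)}} = \sqrt{1676 + \sqrt{11 + 58}} = \sqrt{1676 + \sqrt{69}}$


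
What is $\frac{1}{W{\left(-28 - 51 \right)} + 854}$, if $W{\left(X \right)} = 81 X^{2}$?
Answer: $\frac{1}{506375} \approx 1.9748 \cdot 10^{-6}$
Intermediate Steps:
$\frac{1}{W{\left(-28 - 51 \right)} + 854} = \frac{1}{81 \left(-28 - 51\right)^{2} + 854} = \frac{1}{81 \left(-79\right)^{2} + 854} = \frac{1}{81 \cdot 6241 + 854} = \frac{1}{505521 + 854} = \frac{1}{506375}$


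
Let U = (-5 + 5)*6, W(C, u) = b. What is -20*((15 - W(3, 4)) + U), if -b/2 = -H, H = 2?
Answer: -220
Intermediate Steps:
b = 4 (b = -(-2)*2 = -2*(-2) = 4)
W(C, u) = 4
U = 0 (U = 0*6 = 0)
-20*((15 - W(3, 4)) + U) = -20*((15 - 1*4) + 0) = -20*((15 - 4) + 0) = -20*(11 + 0) = -20*11 = -220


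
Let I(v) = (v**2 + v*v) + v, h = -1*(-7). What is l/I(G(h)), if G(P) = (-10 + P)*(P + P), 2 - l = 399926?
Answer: -9522/83 ≈ -114.72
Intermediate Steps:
l = -399924 (l = 2 - 1*399926 = 2 - 399926 = -399924)
h = 7
G(P) = 2*P*(-10 + P) (G(P) = (-10 + P)*(2*P) = 2*P*(-10 + P))
I(v) = v + 2*v**2 (I(v) = (v**2 + v**2) + v = 2*v**2 + v = v + 2*v**2)
l/I(G(h)) = -399924*1/(14*(1 + 2*(2*7*(-10 + 7)))*(-10 + 7)) = -399924*(-1/(42*(1 + 2*(2*7*(-3))))) = -399924*(-1/(42*(1 + 2*(-42)))) = -399924*(-1/(42*(1 - 84))) = -399924/((-42*(-83))) = -399924/3486 = -399924*1/3486 = -9522/83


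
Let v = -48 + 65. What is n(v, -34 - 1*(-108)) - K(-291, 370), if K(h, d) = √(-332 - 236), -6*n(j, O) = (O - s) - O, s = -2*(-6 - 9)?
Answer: 5 - 2*I*√142 ≈ 5.0 - 23.833*I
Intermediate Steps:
s = 30 (s = -2*(-15) = 30)
v = 17
n(j, O) = 5 (n(j, O) = -((O - 1*30) - O)/6 = -((O - 30) - O)/6 = -((-30 + O) - O)/6 = -⅙*(-30) = 5)
K(h, d) = 2*I*√142 (K(h, d) = √(-568) = 2*I*√142)
n(v, -34 - 1*(-108)) - K(-291, 370) = 5 - 2*I*√142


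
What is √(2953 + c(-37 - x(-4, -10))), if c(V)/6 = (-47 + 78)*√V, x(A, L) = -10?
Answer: √(2953 + 558*I*√3) ≈ 55.046 + 8.7789*I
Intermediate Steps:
c(V) = 186*√V (c(V) = 6*((-47 + 78)*√V) = 6*(31*√V) = 186*√V)
√(2953 + c(-37 - x(-4, -10))) = √(2953 + 186*√(-37 - 1*(-10))) = √(2953 + 186*√(-37 + 10)) = √(2953 + 186*√(-27)) = √(2953 + 186*(3*I*√3)) = √(2953 + 558*I*√3)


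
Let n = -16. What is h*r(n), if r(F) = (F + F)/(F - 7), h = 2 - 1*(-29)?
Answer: 992/23 ≈ 43.130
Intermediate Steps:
h = 31 (h = 2 + 29 = 31)
r(F) = 2*F/(-7 + F) (r(F) = (2*F)/(-7 + F) = 2*F/(-7 + F))
h*r(n) = 31*(2*(-16)/(-7 - 16)) = 31*(2*(-16)/(-23)) = 31*(2*(-16)*(-1/23)) = 31*(32/23) = 992/23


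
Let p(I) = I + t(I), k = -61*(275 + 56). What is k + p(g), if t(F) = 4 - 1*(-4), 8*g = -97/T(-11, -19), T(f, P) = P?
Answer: -3067719/152 ≈ -20182.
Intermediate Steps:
k = -20191 (k = -61*331 = -20191)
g = 97/152 (g = (-97/(-19))/8 = (-97*(-1/19))/8 = (⅛)*(97/19) = 97/152 ≈ 0.63816)
t(F) = 8 (t(F) = 4 + 4 = 8)
p(I) = 8 + I (p(I) = I + 8 = 8 + I)
k + p(g) = -20191 + (8 + 97/152) = -20191 + 1313/152 = -3067719/152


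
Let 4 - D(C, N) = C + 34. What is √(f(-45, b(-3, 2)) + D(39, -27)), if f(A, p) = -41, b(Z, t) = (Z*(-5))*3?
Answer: I*√110 ≈ 10.488*I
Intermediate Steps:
b(Z, t) = -15*Z (b(Z, t) = -5*Z*3 = -15*Z)
D(C, N) = -30 - C (D(C, N) = 4 - (C + 34) = 4 - (34 + C) = 4 + (-34 - C) = -30 - C)
√(f(-45, b(-3, 2)) + D(39, -27)) = √(-41 + (-30 - 1*39)) = √(-41 + (-30 - 39)) = √(-41 - 69) = √(-110) = I*√110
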